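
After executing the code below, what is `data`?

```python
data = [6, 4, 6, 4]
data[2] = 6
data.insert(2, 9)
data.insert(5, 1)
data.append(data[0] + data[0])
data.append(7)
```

data[2] = 6 → [6, 4, 6, 4]
insert 9 at 2 → [6, 4, 9, 6, 4]
insert 1 at 5 → [6, 4, 9, 6, 4, 1]
append data[0]+data[0] = 6+6 = 12 → [6, 4, 9, 6, 4, 1, 12]
append 7 → [6, 4, 9, 6, 4, 1, 12, 7]

[6, 4, 9, 6, 4, 1, 12, 7]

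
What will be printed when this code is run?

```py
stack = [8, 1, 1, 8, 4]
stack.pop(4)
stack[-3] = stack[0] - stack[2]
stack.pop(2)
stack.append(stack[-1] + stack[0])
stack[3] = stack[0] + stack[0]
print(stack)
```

[8, 7, 8, 16]

pop(4) removes 4 → [8, 1, 1, 8]
stack[-3] = stack[0]-stack[2] = 8-1 = 7 → [8, 7, 1, 8]
pop(2) removes 1 → [8, 7, 8]
append stack[-1]+stack[0] = 8+8 = 16 → [8, 7, 8, 16]
stack[3] = stack[0]+stack[0] = 8+8 = 16 → [8, 7, 8, 16]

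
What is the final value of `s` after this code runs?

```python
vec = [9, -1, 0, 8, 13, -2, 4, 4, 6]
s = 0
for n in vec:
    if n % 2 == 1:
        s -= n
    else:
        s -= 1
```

-27

n=9: odd, s = 0-9 = -9
n=-1: odd, s = (-9)-(-1) = -8
n=0: not odd, s = (-8)-1 = -9
n=8: not odd, s = (-9)-1 = -10
n=13: odd, s = (-10)-13 = -23
n=-2: not odd, s = (-23)-1 = -24
n=4: not odd, s = (-24)-1 = -25
n=4: not odd, s = (-25)-1 = -26
n=6: not odd, s = (-26)-1 = -27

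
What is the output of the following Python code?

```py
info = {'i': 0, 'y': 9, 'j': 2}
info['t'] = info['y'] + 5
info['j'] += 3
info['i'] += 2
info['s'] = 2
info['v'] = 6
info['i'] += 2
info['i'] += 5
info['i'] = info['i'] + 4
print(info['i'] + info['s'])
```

15

info['t'] = info['y']+5 = 14 → {'i': 0, 'y': 9, 'j': 2, 't': 14}
info['j'] = 2+3 = 5 → {'i': 0, 'y': 9, 'j': 5, 't': 14}
info['i'] = 0+2 = 2 → {'i': 2, 'y': 9, 'j': 5, 't': 14}
info['s'] = 2 → {'i': 2, 'y': 9, 'j': 5, 't': 14, 's': 2}
info['v'] = 6 → {'i': 2, 'y': 9, 'j': 5, 't': 14, 's': 2, 'v': 6}
info['i'] = 2+2 = 4 → {'i': 4, 'y': 9, 'j': 5, 't': 14, 's': 2, 'v': 6}
info['i'] = 4+5 = 9 → {'i': 9, 'y': 9, 'j': 5, 't': 14, 's': 2, 'v': 6}
info['i'] = info['i']+4 = 13 → {'i': 13, 'y': 9, 'j': 5, 't': 14, 's': 2, 'v': 6}
info['i']+info['s'] = 13+2 = 15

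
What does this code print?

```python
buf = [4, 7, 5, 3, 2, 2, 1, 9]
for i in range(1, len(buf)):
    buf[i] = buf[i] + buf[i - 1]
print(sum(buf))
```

i=1: buf[1] = 7+4 = 11 → [4, 11, 5, 3, 2, 2, 1, 9]
i=2: buf[2] = 5+11 = 16 → [4, 11, 16, 3, 2, 2, 1, 9]
i=3: buf[3] = 3+16 = 19 → [4, 11, 16, 19, 2, 2, 1, 9]
i=4: buf[4] = 2+19 = 21 → [4, 11, 16, 19, 21, 2, 1, 9]
i=5: buf[5] = 2+21 = 23 → [4, 11, 16, 19, 21, 23, 1, 9]
i=6: buf[6] = 1+23 = 24 → [4, 11, 16, 19, 21, 23, 24, 9]
i=7: buf[7] = 9+24 = 33 → [4, 11, 16, 19, 21, 23, 24, 33]
sum = 151

151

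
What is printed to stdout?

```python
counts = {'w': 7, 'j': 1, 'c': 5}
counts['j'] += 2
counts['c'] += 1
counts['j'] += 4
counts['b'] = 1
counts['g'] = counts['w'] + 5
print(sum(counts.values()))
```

counts['j'] = 1+2 = 3 → {'w': 7, 'j': 3, 'c': 5}
counts['c'] = 5+1 = 6 → {'w': 7, 'j': 3, 'c': 6}
counts['j'] = 3+4 = 7 → {'w': 7, 'j': 7, 'c': 6}
counts['b'] = 1 → {'w': 7, 'j': 7, 'c': 6, 'b': 1}
counts['g'] = counts['w']+5 = 12 → {'w': 7, 'j': 7, 'c': 6, 'b': 1, 'g': 12}
sum of values = 33

33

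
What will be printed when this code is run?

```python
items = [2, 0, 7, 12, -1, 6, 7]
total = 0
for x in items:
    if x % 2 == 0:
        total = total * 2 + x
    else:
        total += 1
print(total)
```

x=2: even, total = 0*2+2 = 2
x=0: even, total = 2*2+0 = 4
x=7: not even, total = 4+1 = 5
x=12: even, total = 5*2+12 = 22
x=-1: not even, total = 22+1 = 23
x=6: even, total = 23*2+6 = 52
x=7: not even, total = 52+1 = 53

53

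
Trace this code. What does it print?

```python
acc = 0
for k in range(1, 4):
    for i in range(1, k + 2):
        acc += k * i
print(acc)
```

k=1,i=1: acc = 0+1 = 1
k=1,i=2: acc = 1+2 = 3
k=2,i=1: acc = 3+2 = 5
k=2,i=2: acc = 5+4 = 9
k=2,i=3: acc = 9+6 = 15
k=3,i=1: acc = 15+3 = 18
k=3,i=2: acc = 18+6 = 24
k=3,i=3: acc = 24+9 = 33
k=3,i=4: acc = 33+12 = 45

45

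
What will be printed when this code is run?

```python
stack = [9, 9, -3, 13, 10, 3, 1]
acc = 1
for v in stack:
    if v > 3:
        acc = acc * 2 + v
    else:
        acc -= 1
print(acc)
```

v=9: >3, acc = 1*2+9 = 11
v=9: >3, acc = 11*2+9 = 31
v=-3: not >3, acc = 31-1 = 30
v=13: >3, acc = 30*2+13 = 73
v=10: >3, acc = 73*2+10 = 156
v=3: not >3, acc = 156-1 = 155
v=1: not >3, acc = 155-1 = 154

154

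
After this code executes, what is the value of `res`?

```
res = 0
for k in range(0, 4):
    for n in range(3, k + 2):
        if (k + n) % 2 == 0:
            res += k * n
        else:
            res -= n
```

k=2,n=3: odd sum, res = 0-3 = -3
k=3,n=3: even sum, res = (-3)+9 = 6
k=3,n=4: odd sum, res = 6-4 = 2

2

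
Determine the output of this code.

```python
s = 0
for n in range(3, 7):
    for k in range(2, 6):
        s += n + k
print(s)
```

128

n=3,k=2: s = 0+5 = 5
n=3,k=3: s = 5+6 = 11
n=3,k=4: s = 11+7 = 18
n=3,k=5: s = 18+8 = 26
n=4,k=2: s = 26+6 = 32
n=4,k=3: s = 32+7 = 39
n=4,k=4: s = 39+8 = 47
n=4,k=5: s = 47+9 = 56
n=5,k=2: s = 56+7 = 63
n=5,k=3: s = 63+8 = 71
n=5,k=4: s = 71+9 = 80
n=5,k=5: s = 80+10 = 90
n=6,k=2: s = 90+8 = 98
n=6,k=3: s = 98+9 = 107
n=6,k=4: s = 107+10 = 117
n=6,k=5: s = 117+11 = 128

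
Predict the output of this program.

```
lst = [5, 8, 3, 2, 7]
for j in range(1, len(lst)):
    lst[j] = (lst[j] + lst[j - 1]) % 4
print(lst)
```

[5, 1, 0, 2, 1]

j=1: lst[1] = (8+5)%4 = 1 → [5, 1, 3, 2, 7]
j=2: lst[2] = (3+1)%4 = 0 → [5, 1, 0, 2, 7]
j=3: lst[3] = (2+0)%4 = 2 → [5, 1, 0, 2, 7]
j=4: lst[4] = (7+2)%4 = 1 → [5, 1, 0, 2, 1]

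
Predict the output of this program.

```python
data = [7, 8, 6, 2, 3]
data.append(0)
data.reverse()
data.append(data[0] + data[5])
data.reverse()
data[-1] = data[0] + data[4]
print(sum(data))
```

42

append 0 → [7, 8, 6, 2, 3, 0]
reverse → [0, 3, 2, 6, 8, 7]
append data[0]+data[5] = 0+7 = 7 → [0, 3, 2, 6, 8, 7, 7]
reverse → [7, 7, 8, 6, 2, 3, 0]
data[-1] = data[0]+data[4] = 7+2 = 9 → [7, 7, 8, 6, 2, 3, 9]
sum = 42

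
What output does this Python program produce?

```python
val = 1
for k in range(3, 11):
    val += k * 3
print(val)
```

157

k=3: val = 1+3*3 = 10
k=4: val = 10+4*3 = 22
k=5: val = 22+5*3 = 37
k=6: val = 37+6*3 = 55
k=7: val = 55+7*3 = 76
k=8: val = 76+8*3 = 100
k=9: val = 100+9*3 = 127
k=10: val = 127+10*3 = 157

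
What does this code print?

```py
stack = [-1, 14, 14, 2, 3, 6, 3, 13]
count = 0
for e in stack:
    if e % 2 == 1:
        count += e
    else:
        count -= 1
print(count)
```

e=-1: odd, count = 0+(-1) = -1
e=14: not odd, count = (-1)-1 = -2
e=14: not odd, count = (-2)-1 = -3
e=2: not odd, count = (-3)-1 = -4
e=3: odd, count = (-4)+3 = -1
e=6: not odd, count = (-1)-1 = -2
e=3: odd, count = (-2)+3 = 1
e=13: odd, count = 1+13 = 14

14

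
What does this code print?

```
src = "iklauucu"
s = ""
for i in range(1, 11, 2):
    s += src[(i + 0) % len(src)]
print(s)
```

kauuk

i=1: add src[1]='k' → 'k'
i=3: add src[3]='a' → 'ka'
i=5: add src[5]='u' → 'kau'
i=7: add src[7]='u' → 'kauu'
i=9: add src[1]='k' → 'kauuk'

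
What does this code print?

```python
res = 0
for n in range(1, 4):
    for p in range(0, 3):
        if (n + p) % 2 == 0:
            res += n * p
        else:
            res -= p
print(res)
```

n=1,p=0: odd sum, res = 0-0 = 0
n=1,p=1: even sum, res = 0+1 = 1
n=1,p=2: odd sum, res = 1-2 = -1
n=2,p=0: even sum, res = (-1)+0 = -1
n=2,p=1: odd sum, res = (-1)-1 = -2
n=2,p=2: even sum, res = (-2)+4 = 2
n=3,p=0: odd sum, res = 2-0 = 2
n=3,p=1: even sum, res = 2+3 = 5
n=3,p=2: odd sum, res = 5-2 = 3

3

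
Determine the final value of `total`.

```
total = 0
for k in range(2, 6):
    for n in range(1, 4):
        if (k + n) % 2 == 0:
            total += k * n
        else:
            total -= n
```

k=2,n=1: odd sum, total = 0-1 = -1
k=2,n=2: even sum, total = (-1)+4 = 3
k=2,n=3: odd sum, total = 3-3 = 0
k=3,n=1: even sum, total = 0+3 = 3
k=3,n=2: odd sum, total = 3-2 = 1
k=3,n=3: even sum, total = 1+9 = 10
k=4,n=1: odd sum, total = 10-1 = 9
k=4,n=2: even sum, total = 9+8 = 17
k=4,n=3: odd sum, total = 17-3 = 14
k=5,n=1: even sum, total = 14+5 = 19
k=5,n=2: odd sum, total = 19-2 = 17
k=5,n=3: even sum, total = 17+15 = 32

32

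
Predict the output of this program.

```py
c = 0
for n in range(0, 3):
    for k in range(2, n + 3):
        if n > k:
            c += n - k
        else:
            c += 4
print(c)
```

24

n=0,k=2: not 0>2, c = 0+4 = 4
n=1,k=2: not 1>2, c = 4+4 = 8
n=1,k=3: not 1>3, c = 8+4 = 12
n=2,k=2: not 2>2, c = 12+4 = 16
n=2,k=3: not 2>3, c = 16+4 = 20
n=2,k=4: not 2>4, c = 20+4 = 24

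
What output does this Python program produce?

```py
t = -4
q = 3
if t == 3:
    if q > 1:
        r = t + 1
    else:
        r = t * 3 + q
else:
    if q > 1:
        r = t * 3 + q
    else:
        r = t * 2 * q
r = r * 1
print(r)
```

t=-4, q=3
t == 3 is False; q > 1 is True
→ r = t * 3 + q = -9
r = (-9)*1 = -9

-9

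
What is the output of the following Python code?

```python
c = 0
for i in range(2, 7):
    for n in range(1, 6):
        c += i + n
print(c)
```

175

i=2,n=1: c = 0+3 = 3
i=2,n=2: c = 3+4 = 7
i=2,n=3: c = 7+5 = 12
i=2,n=4: c = 12+6 = 18
i=2,n=5: c = 18+7 = 25
i=3,n=1: c = 25+4 = 29
i=3,n=2: c = 29+5 = 34
i=3,n=3: c = 34+6 = 40
i=3,n=4: c = 40+7 = 47
i=3,n=5: c = 47+8 = 55
i=4,n=1: c = 55+5 = 60
i=4,n=2: c = 60+6 = 66
i=4,n=3: c = 66+7 = 73
i=4,n=4: c = 73+8 = 81
i=4,n=5: c = 81+9 = 90
i=5,n=1: c = 90+6 = 96
i=5,n=2: c = 96+7 = 103
i=5,n=3: c = 103+8 = 111
i=5,n=4: c = 111+9 = 120
i=5,n=5: c = 120+10 = 130
i=6,n=1: c = 130+7 = 137
i=6,n=2: c = 137+8 = 145
i=6,n=3: c = 145+9 = 154
i=6,n=4: c = 154+10 = 164
i=6,n=5: c = 164+11 = 175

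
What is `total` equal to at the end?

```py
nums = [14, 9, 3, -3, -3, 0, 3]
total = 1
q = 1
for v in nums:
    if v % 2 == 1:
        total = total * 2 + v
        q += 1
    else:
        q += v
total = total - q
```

165

v=14: not odd; q=15
v=9: odd, total = 1*2+9 = 11; q=16
v=3: odd, total = 11*2+3 = 25; q=17
v=-3: odd, total = 25*2+(-3) = 47; q=18
v=-3: odd, total = 47*2+(-3) = 91; q=19
v=0: not odd; q=19
v=3: odd, total = 91*2+3 = 185; q=20
total-q = 185-20 = 165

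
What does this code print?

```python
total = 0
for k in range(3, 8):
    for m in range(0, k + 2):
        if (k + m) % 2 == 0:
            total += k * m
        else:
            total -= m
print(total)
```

202

k=3,m=0: odd sum, total = 0-0 = 0
k=3,m=1: even sum, total = 0+3 = 3
k=3,m=2: odd sum, total = 3-2 = 1
k=3,m=3: even sum, total = 1+9 = 10
k=3,m=4: odd sum, total = 10-4 = 6
k=4,m=0: even sum, total = 6+0 = 6
k=4,m=1: odd sum, total = 6-1 = 5
k=4,m=2: even sum, total = 5+8 = 13
k=4,m=3: odd sum, total = 13-3 = 10
k=4,m=4: even sum, total = 10+16 = 26
k=4,m=5: odd sum, total = 26-5 = 21
k=5,m=0: odd sum, total = 21-0 = 21
k=5,m=1: even sum, total = 21+5 = 26
k=5,m=2: odd sum, total = 26-2 = 24
k=5,m=3: even sum, total = 24+15 = 39
k=5,m=4: odd sum, total = 39-4 = 35
k=5,m=5: even sum, total = 35+25 = 60
k=5,m=6: odd sum, total = 60-6 = 54
k=6,m=0: even sum, total = 54+0 = 54
k=6,m=1: odd sum, total = 54-1 = 53
k=6,m=2: even sum, total = 53+12 = 65
k=6,m=3: odd sum, total = 65-3 = 62
k=6,m=4: even sum, total = 62+24 = 86
k=6,m=5: odd sum, total = 86-5 = 81
k=6,m=6: even sum, total = 81+36 = 117
k=6,m=7: odd sum, total = 117-7 = 110
k=7,m=0: odd sum, total = 110-0 = 110
k=7,m=1: even sum, total = 110+7 = 117
k=7,m=2: odd sum, total = 117-2 = 115
k=7,m=3: even sum, total = 115+21 = 136
k=7,m=4: odd sum, total = 136-4 = 132
k=7,m=5: even sum, total = 132+35 = 167
k=7,m=6: odd sum, total = 167-6 = 161
k=7,m=7: even sum, total = 161+49 = 210
k=7,m=8: odd sum, total = 210-8 = 202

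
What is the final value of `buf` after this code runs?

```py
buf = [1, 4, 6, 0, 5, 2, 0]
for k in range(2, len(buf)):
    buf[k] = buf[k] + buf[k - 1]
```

k=2: buf[2] = 6+4 = 10 → [1, 4, 10, 0, 5, 2, 0]
k=3: buf[3] = 0+10 = 10 → [1, 4, 10, 10, 5, 2, 0]
k=4: buf[4] = 5+10 = 15 → [1, 4, 10, 10, 15, 2, 0]
k=5: buf[5] = 2+15 = 17 → [1, 4, 10, 10, 15, 17, 0]
k=6: buf[6] = 0+17 = 17 → [1, 4, 10, 10, 15, 17, 17]

[1, 4, 10, 10, 15, 17, 17]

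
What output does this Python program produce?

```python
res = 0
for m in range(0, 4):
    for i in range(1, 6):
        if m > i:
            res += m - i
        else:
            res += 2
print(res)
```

38

m=0,i=1: not 0>1, res = 0+2 = 2
m=0,i=2: not 0>2, res = 2+2 = 4
m=0,i=3: not 0>3, res = 4+2 = 6
m=0,i=4: not 0>4, res = 6+2 = 8
m=0,i=5: not 0>5, res = 8+2 = 10
m=1,i=1: not 1>1, res = 10+2 = 12
m=1,i=2: not 1>2, res = 12+2 = 14
m=1,i=3: not 1>3, res = 14+2 = 16
m=1,i=4: not 1>4, res = 16+2 = 18
m=1,i=5: not 1>5, res = 18+2 = 20
m=2,i=1: 2>1, res = 20+1 = 21
m=2,i=2: not 2>2, res = 21+2 = 23
m=2,i=3: not 2>3, res = 23+2 = 25
m=2,i=4: not 2>4, res = 25+2 = 27
m=2,i=5: not 2>5, res = 27+2 = 29
m=3,i=1: 3>1, res = 29+2 = 31
m=3,i=2: 3>2, res = 31+1 = 32
m=3,i=3: not 3>3, res = 32+2 = 34
m=3,i=4: not 3>4, res = 34+2 = 36
m=3,i=5: not 3>5, res = 36+2 = 38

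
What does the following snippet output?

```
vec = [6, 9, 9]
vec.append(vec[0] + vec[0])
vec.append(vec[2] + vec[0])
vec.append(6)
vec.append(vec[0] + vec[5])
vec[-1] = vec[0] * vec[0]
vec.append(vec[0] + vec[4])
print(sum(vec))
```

114

append vec[0]+vec[0] = 6+6 = 12 → [6, 9, 9, 12]
append vec[2]+vec[0] = 9+6 = 15 → [6, 9, 9, 12, 15]
append 6 → [6, 9, 9, 12, 15, 6]
append vec[0]+vec[5] = 6+6 = 12 → [6, 9, 9, 12, 15, 6, 12]
vec[-1] = vec[0]*vec[0] = 6*6 = 36 → [6, 9, 9, 12, 15, 6, 36]
append vec[0]+vec[4] = 6+15 = 21 → [6, 9, 9, 12, 15, 6, 36, 21]
sum = 114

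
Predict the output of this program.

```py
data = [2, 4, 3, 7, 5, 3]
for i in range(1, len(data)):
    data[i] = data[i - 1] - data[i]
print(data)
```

[2, -2, -5, -12, -17, -20]

i=1: data[1] = 2-4 = -2 → [2, -2, 3, 7, 5, 3]
i=2: data[2] = (-2)-3 = -5 → [2, -2, -5, 7, 5, 3]
i=3: data[3] = (-5)-7 = -12 → [2, -2, -5, -12, 5, 3]
i=4: data[4] = (-12)-5 = -17 → [2, -2, -5, -12, -17, 3]
i=5: data[5] = (-17)-3 = -20 → [2, -2, -5, -12, -17, -20]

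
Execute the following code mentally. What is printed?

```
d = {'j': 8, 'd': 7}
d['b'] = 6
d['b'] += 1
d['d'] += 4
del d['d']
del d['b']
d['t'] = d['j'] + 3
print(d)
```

d['b'] = 6 → {'j': 8, 'd': 7, 'b': 6}
d['b'] = 6+1 = 7 → {'j': 8, 'd': 7, 'b': 7}
d['d'] = 7+4 = 11 → {'j': 8, 'd': 11, 'b': 7}
del 'd' → {'j': 8, 'b': 7}
del 'b' → {'j': 8}
d['t'] = d['j']+3 = 11 → {'j': 8, 't': 11}

{'j': 8, 't': 11}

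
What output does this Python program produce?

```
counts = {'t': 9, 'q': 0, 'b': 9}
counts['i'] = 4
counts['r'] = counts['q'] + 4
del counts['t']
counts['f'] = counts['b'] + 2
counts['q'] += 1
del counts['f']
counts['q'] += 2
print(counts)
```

counts['i'] = 4 → {'t': 9, 'q': 0, 'b': 9, 'i': 4}
counts['r'] = counts['q']+4 = 4 → {'t': 9, 'q': 0, 'b': 9, 'i': 4, 'r': 4}
del 't' → {'q': 0, 'b': 9, 'i': 4, 'r': 4}
counts['f'] = counts['b']+2 = 11 → {'q': 0, 'b': 9, 'i': 4, 'r': 4, 'f': 11}
counts['q'] = 0+1 = 1 → {'q': 1, 'b': 9, 'i': 4, 'r': 4, 'f': 11}
del 'f' → {'q': 1, 'b': 9, 'i': 4, 'r': 4}
counts['q'] = 1+2 = 3 → {'q': 3, 'b': 9, 'i': 4, 'r': 4}

{'q': 3, 'b': 9, 'i': 4, 'r': 4}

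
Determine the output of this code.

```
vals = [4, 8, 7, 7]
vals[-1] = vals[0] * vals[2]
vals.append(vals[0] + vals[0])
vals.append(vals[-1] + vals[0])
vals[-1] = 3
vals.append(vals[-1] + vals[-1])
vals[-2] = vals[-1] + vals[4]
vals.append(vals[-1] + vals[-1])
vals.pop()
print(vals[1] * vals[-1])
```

vals[-1] = vals[0]*vals[2] = 4*7 = 28 → [4, 8, 7, 28]
append vals[0]+vals[0] = 4+4 = 8 → [4, 8, 7, 28, 8]
append vals[-1]+vals[0] = 8+4 = 12 → [4, 8, 7, 28, 8, 12]
vals[-1] = 3 → [4, 8, 7, 28, 8, 3]
append vals[-1]+vals[-1] = 3+3 = 6 → [4, 8, 7, 28, 8, 3, 6]
vals[-2] = vals[-1]+vals[4] = 6+8 = 14 → [4, 8, 7, 28, 8, 14, 6]
append vals[-1]+vals[-1] = 6+6 = 12 → [4, 8, 7, 28, 8, 14, 6, 12]
pop() removes 12 → [4, 8, 7, 28, 8, 14, 6]
vals[1]*vals[-1] = 8*6 = 48

48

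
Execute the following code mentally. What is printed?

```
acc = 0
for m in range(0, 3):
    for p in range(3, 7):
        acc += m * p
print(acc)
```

54

m=0,p=3: acc = 0+0 = 0
m=0,p=4: acc = 0+0 = 0
m=0,p=5: acc = 0+0 = 0
m=0,p=6: acc = 0+0 = 0
m=1,p=3: acc = 0+3 = 3
m=1,p=4: acc = 3+4 = 7
m=1,p=5: acc = 7+5 = 12
m=1,p=6: acc = 12+6 = 18
m=2,p=3: acc = 18+6 = 24
m=2,p=4: acc = 24+8 = 32
m=2,p=5: acc = 32+10 = 42
m=2,p=6: acc = 42+12 = 54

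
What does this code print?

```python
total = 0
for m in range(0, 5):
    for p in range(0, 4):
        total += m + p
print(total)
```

70

m=0,p=0: total = 0+0 = 0
m=0,p=1: total = 0+1 = 1
m=0,p=2: total = 1+2 = 3
m=0,p=3: total = 3+3 = 6
m=1,p=0: total = 6+1 = 7
m=1,p=1: total = 7+2 = 9
m=1,p=2: total = 9+3 = 12
m=1,p=3: total = 12+4 = 16
m=2,p=0: total = 16+2 = 18
m=2,p=1: total = 18+3 = 21
m=2,p=2: total = 21+4 = 25
m=2,p=3: total = 25+5 = 30
m=3,p=0: total = 30+3 = 33
m=3,p=1: total = 33+4 = 37
m=3,p=2: total = 37+5 = 42
m=3,p=3: total = 42+6 = 48
m=4,p=0: total = 48+4 = 52
m=4,p=1: total = 52+5 = 57
m=4,p=2: total = 57+6 = 63
m=4,p=3: total = 63+7 = 70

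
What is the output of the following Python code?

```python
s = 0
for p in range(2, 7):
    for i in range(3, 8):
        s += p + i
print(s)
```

p=2,i=3: s = 0+5 = 5
p=2,i=4: s = 5+6 = 11
p=2,i=5: s = 11+7 = 18
p=2,i=6: s = 18+8 = 26
p=2,i=7: s = 26+9 = 35
p=3,i=3: s = 35+6 = 41
p=3,i=4: s = 41+7 = 48
p=3,i=5: s = 48+8 = 56
p=3,i=6: s = 56+9 = 65
p=3,i=7: s = 65+10 = 75
p=4,i=3: s = 75+7 = 82
p=4,i=4: s = 82+8 = 90
p=4,i=5: s = 90+9 = 99
p=4,i=6: s = 99+10 = 109
p=4,i=7: s = 109+11 = 120
p=5,i=3: s = 120+8 = 128
p=5,i=4: s = 128+9 = 137
p=5,i=5: s = 137+10 = 147
p=5,i=6: s = 147+11 = 158
p=5,i=7: s = 158+12 = 170
p=6,i=3: s = 170+9 = 179
p=6,i=4: s = 179+10 = 189
p=6,i=5: s = 189+11 = 200
p=6,i=6: s = 200+12 = 212
p=6,i=7: s = 212+13 = 225

225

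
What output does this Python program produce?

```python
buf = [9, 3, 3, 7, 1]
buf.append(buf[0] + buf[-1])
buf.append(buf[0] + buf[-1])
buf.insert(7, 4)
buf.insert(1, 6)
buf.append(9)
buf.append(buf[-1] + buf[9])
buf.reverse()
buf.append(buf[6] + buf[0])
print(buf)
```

[18, 9, 4, 19, 10, 1, 7, 3, 3, 6, 9, 25]

append buf[0]+buf[-1] = 9+1 = 10 → [9, 3, 3, 7, 1, 10]
append buf[0]+buf[-1] = 9+10 = 19 → [9, 3, 3, 7, 1, 10, 19]
insert 4 at 7 → [9, 3, 3, 7, 1, 10, 19, 4]
insert 6 at 1 → [9, 6, 3, 3, 7, 1, 10, 19, 4]
append 9 → [9, 6, 3, 3, 7, 1, 10, 19, 4, 9]
append buf[-1]+buf[9] = 9+9 = 18 → [9, 6, 3, 3, 7, 1, 10, 19, 4, 9, 18]
reverse → [18, 9, 4, 19, 10, 1, 7, 3, 3, 6, 9]
append buf[6]+buf[0] = 7+18 = 25 → [18, 9, 4, 19, 10, 1, 7, 3, 3, 6, 9, 25]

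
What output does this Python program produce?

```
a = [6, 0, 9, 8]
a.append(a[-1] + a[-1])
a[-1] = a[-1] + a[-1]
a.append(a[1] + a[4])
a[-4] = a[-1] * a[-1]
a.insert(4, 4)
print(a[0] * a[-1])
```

append a[-1]+a[-1] = 8+8 = 16 → [6, 0, 9, 8, 16]
a[-1] = a[-1]+a[-1] = 16+16 = 32 → [6, 0, 9, 8, 32]
append a[1]+a[4] = 0+32 = 32 → [6, 0, 9, 8, 32, 32]
a[-4] = a[-1]*a[-1] = 32*32 = 1024 → [6, 0, 1024, 8, 32, 32]
insert 4 at 4 → [6, 0, 1024, 8, 4, 32, 32]
a[0]*a[-1] = 6*32 = 192

192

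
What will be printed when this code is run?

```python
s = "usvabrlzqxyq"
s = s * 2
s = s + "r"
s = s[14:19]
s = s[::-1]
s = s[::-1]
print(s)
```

vabrl

repeat ×2 → 'usvabrlzqxyqusvabrlzqxyq'
+ 'r' → 'usvabrlzqxyqusvabrlzqxyqr'
slice [14:19] → 'vabrl'
reverse → 'lrbav'
reverse → 'vabrl'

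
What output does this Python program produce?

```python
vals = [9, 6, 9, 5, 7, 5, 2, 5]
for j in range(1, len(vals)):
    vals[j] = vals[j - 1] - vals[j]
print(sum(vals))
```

j=1: vals[1] = 9-6 = 3 → [9, 3, 9, 5, 7, 5, 2, 5]
j=2: vals[2] = 3-9 = -6 → [9, 3, -6, 5, 7, 5, 2, 5]
j=3: vals[3] = (-6)-5 = -11 → [9, 3, -6, -11, 7, 5, 2, 5]
j=4: vals[4] = (-11)-7 = -18 → [9, 3, -6, -11, -18, 5, 2, 5]
j=5: vals[5] = (-18)-5 = -23 → [9, 3, -6, -11, -18, -23, 2, 5]
j=6: vals[6] = (-23)-2 = -25 → [9, 3, -6, -11, -18, -23, -25, 5]
j=7: vals[7] = (-25)-5 = -30 → [9, 3, -6, -11, -18, -23, -25, -30]
sum = -101

-101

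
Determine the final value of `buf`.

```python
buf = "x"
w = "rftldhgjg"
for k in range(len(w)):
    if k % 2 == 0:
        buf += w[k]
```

k=0: add 'r' → 'xr'
k=1: skip
k=2: add 't' → 'xrt'
k=3: skip
k=4: add 'd' → 'xrtd'
k=5: skip
k=6: add 'g' → 'xrtdg'
k=7: skip
k=8: add 'g' → 'xrtdgg'

'xrtdgg'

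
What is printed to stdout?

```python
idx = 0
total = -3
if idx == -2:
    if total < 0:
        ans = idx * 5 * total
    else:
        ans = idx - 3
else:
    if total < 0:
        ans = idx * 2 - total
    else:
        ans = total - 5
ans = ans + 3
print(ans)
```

idx=0, total=-3
idx == -2 is False; total < 0 is True
→ ans = idx * 2 - total = 3
ans = 3+3 = 6

6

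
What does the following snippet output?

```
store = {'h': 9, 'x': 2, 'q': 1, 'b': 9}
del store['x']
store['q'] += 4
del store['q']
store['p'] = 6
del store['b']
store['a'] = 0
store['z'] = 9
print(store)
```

del 'x' → {'h': 9, 'q': 1, 'b': 9}
store['q'] = 1+4 = 5 → {'h': 9, 'q': 5, 'b': 9}
del 'q' → {'h': 9, 'b': 9}
store['p'] = 6 → {'h': 9, 'b': 9, 'p': 6}
del 'b' → {'h': 9, 'p': 6}
store['a'] = 0 → {'h': 9, 'p': 6, 'a': 0}
store['z'] = 9 → {'h': 9, 'p': 6, 'a': 0, 'z': 9}

{'h': 9, 'p': 6, 'a': 0, 'z': 9}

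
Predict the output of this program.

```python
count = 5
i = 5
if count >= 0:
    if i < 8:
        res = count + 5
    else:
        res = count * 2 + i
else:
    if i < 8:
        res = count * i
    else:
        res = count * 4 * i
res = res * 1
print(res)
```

10

count=5, i=5
count >= 0 is True; i < 8 is True
→ res = count + 5 = 10
res = 10*1 = 10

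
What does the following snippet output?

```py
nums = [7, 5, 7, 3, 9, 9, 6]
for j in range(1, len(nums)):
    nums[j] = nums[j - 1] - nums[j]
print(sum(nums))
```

j=1: nums[1] = 7-5 = 2 → [7, 2, 7, 3, 9, 9, 6]
j=2: nums[2] = 2-7 = -5 → [7, 2, -5, 3, 9, 9, 6]
j=3: nums[3] = (-5)-3 = -8 → [7, 2, -5, -8, 9, 9, 6]
j=4: nums[4] = (-8)-9 = -17 → [7, 2, -5, -8, -17, 9, 6]
j=5: nums[5] = (-17)-9 = -26 → [7, 2, -5, -8, -17, -26, 6]
j=6: nums[6] = (-26)-6 = -32 → [7, 2, -5, -8, -17, -26, -32]
sum = -79

-79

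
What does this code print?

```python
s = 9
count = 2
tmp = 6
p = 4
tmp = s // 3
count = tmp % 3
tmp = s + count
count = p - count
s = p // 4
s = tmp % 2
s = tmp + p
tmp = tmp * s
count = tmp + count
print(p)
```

tmp = 9//3 = 3
count = 3%3 = 0
tmp = 9+0 = 9
count = 4-0 = 4
s = 4//4 = 1
s = 9%2 = 1
s = 9+4 = 13
tmp = 9*13 = 117
count = 117+4 = 121

4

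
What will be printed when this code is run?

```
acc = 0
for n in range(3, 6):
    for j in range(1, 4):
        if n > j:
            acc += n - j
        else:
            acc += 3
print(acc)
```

n=3,j=1: 3>1, acc = 0+2 = 2
n=3,j=2: 3>2, acc = 2+1 = 3
n=3,j=3: not 3>3, acc = 3+3 = 6
n=4,j=1: 4>1, acc = 6+3 = 9
n=4,j=2: 4>2, acc = 9+2 = 11
n=4,j=3: 4>3, acc = 11+1 = 12
n=5,j=1: 5>1, acc = 12+4 = 16
n=5,j=2: 5>2, acc = 16+3 = 19
n=5,j=3: 5>3, acc = 19+2 = 21

21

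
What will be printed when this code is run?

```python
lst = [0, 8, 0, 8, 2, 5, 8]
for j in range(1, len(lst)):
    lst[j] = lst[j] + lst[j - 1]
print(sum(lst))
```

j=1: lst[1] = 8+0 = 8 → [0, 8, 0, 8, 2, 5, 8]
j=2: lst[2] = 0+8 = 8 → [0, 8, 8, 8, 2, 5, 8]
j=3: lst[3] = 8+8 = 16 → [0, 8, 8, 16, 2, 5, 8]
j=4: lst[4] = 2+16 = 18 → [0, 8, 8, 16, 18, 5, 8]
j=5: lst[5] = 5+18 = 23 → [0, 8, 8, 16, 18, 23, 8]
j=6: lst[6] = 8+23 = 31 → [0, 8, 8, 16, 18, 23, 31]
sum = 104

104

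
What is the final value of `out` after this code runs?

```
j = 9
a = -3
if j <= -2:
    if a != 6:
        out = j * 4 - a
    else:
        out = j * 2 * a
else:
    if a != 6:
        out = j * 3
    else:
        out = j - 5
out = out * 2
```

j=9, a=-3
j <= -2 is False; a != 6 is True
→ out = j * 3 = 27
out = 27*2 = 54

54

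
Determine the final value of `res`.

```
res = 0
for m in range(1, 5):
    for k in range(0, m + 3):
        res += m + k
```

112

m=1,k=0: res = 0+1 = 1
m=1,k=1: res = 1+2 = 3
m=1,k=2: res = 3+3 = 6
m=1,k=3: res = 6+4 = 10
m=2,k=0: res = 10+2 = 12
m=2,k=1: res = 12+3 = 15
m=2,k=2: res = 15+4 = 19
m=2,k=3: res = 19+5 = 24
m=2,k=4: res = 24+6 = 30
m=3,k=0: res = 30+3 = 33
m=3,k=1: res = 33+4 = 37
m=3,k=2: res = 37+5 = 42
m=3,k=3: res = 42+6 = 48
m=3,k=4: res = 48+7 = 55
m=3,k=5: res = 55+8 = 63
m=4,k=0: res = 63+4 = 67
m=4,k=1: res = 67+5 = 72
m=4,k=2: res = 72+6 = 78
m=4,k=3: res = 78+7 = 85
m=4,k=4: res = 85+8 = 93
m=4,k=5: res = 93+9 = 102
m=4,k=6: res = 102+10 = 112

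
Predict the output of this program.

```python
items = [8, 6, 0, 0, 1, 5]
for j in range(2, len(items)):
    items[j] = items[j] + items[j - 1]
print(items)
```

j=2: items[2] = 0+6 = 6 → [8, 6, 6, 0, 1, 5]
j=3: items[3] = 0+6 = 6 → [8, 6, 6, 6, 1, 5]
j=4: items[4] = 1+6 = 7 → [8, 6, 6, 6, 7, 5]
j=5: items[5] = 5+7 = 12 → [8, 6, 6, 6, 7, 12]

[8, 6, 6, 6, 7, 12]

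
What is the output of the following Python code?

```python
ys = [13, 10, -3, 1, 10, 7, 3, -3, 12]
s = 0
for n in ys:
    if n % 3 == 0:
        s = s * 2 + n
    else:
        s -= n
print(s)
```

-518

n=13: not %3==0, s = 0-13 = -13
n=10: not %3==0, s = (-13)-10 = -23
n=-3: %3==0, s = (-23)*2+(-3) = -49
n=1: not %3==0, s = (-49)-1 = -50
n=10: not %3==0, s = (-50)-10 = -60
n=7: not %3==0, s = (-60)-7 = -67
n=3: %3==0, s = (-67)*2+3 = -131
n=-3: %3==0, s = (-131)*2+(-3) = -265
n=12: %3==0, s = (-265)*2+12 = -518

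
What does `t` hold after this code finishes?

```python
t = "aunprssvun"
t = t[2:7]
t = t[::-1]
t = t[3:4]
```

'p'

slice [2:7] → 'nprss'
reverse → 'ssrpn'
slice [3:4] → 'p'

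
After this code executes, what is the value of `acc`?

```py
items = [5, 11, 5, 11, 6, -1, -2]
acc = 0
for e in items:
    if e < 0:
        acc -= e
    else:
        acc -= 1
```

e=5: not <0, acc = 0-1 = -1
e=11: not <0, acc = (-1)-1 = -2
e=5: not <0, acc = (-2)-1 = -3
e=11: not <0, acc = (-3)-1 = -4
e=6: not <0, acc = (-4)-1 = -5
e=-1: <0, acc = (-5)-(-1) = -4
e=-2: <0, acc = (-4)-(-2) = -2

-2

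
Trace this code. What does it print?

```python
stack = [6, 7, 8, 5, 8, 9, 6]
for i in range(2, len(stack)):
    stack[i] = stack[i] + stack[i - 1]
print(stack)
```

[6, 7, 15, 20, 28, 37, 43]

i=2: stack[2] = 8+7 = 15 → [6, 7, 15, 5, 8, 9, 6]
i=3: stack[3] = 5+15 = 20 → [6, 7, 15, 20, 8, 9, 6]
i=4: stack[4] = 8+20 = 28 → [6, 7, 15, 20, 28, 9, 6]
i=5: stack[5] = 9+28 = 37 → [6, 7, 15, 20, 28, 37, 6]
i=6: stack[6] = 6+37 = 43 → [6, 7, 15, 20, 28, 37, 43]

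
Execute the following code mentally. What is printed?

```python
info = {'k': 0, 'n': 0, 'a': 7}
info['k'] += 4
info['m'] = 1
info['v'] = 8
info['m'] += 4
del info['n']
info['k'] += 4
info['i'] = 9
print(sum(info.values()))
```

37

info['k'] = 0+4 = 4 → {'k': 4, 'n': 0, 'a': 7}
info['m'] = 1 → {'k': 4, 'n': 0, 'a': 7, 'm': 1}
info['v'] = 8 → {'k': 4, 'n': 0, 'a': 7, 'm': 1, 'v': 8}
info['m'] = 1+4 = 5 → {'k': 4, 'n': 0, 'a': 7, 'm': 5, 'v': 8}
del 'n' → {'k': 4, 'a': 7, 'm': 5, 'v': 8}
info['k'] = 4+4 = 8 → {'k': 8, 'a': 7, 'm': 5, 'v': 8}
info['i'] = 9 → {'k': 8, 'a': 7, 'm': 5, 'v': 8, 'i': 9}
sum of values = 37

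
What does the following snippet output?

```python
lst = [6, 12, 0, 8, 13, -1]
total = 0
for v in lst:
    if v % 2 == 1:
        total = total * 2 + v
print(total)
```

v=6: not odd
v=12: not odd
v=0: not odd
v=8: not odd
v=13: odd, total = 0*2+13 = 13
v=-1: odd, total = 13*2+(-1) = 25

25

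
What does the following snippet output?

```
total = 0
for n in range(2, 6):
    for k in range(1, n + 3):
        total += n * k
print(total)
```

289

n=2,k=1: total = 0+2 = 2
n=2,k=2: total = 2+4 = 6
n=2,k=3: total = 6+6 = 12
n=2,k=4: total = 12+8 = 20
n=3,k=1: total = 20+3 = 23
n=3,k=2: total = 23+6 = 29
n=3,k=3: total = 29+9 = 38
n=3,k=4: total = 38+12 = 50
n=3,k=5: total = 50+15 = 65
n=4,k=1: total = 65+4 = 69
n=4,k=2: total = 69+8 = 77
n=4,k=3: total = 77+12 = 89
n=4,k=4: total = 89+16 = 105
n=4,k=5: total = 105+20 = 125
n=4,k=6: total = 125+24 = 149
n=5,k=1: total = 149+5 = 154
n=5,k=2: total = 154+10 = 164
n=5,k=3: total = 164+15 = 179
n=5,k=4: total = 179+20 = 199
n=5,k=5: total = 199+25 = 224
n=5,k=6: total = 224+30 = 254
n=5,k=7: total = 254+35 = 289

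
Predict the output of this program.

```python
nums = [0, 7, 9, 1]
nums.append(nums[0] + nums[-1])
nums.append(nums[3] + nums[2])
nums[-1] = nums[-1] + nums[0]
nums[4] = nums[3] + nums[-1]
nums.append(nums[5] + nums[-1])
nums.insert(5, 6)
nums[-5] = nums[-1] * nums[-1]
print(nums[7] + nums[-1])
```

append nums[0]+nums[-1] = 0+1 = 1 → [0, 7, 9, 1, 1]
append nums[3]+nums[2] = 1+9 = 10 → [0, 7, 9, 1, 1, 10]
nums[-1] = nums[-1]+nums[0] = 10+0 = 10 → [0, 7, 9, 1, 1, 10]
nums[4] = nums[3]+nums[-1] = 1+10 = 11 → [0, 7, 9, 1, 11, 10]
append nums[5]+nums[-1] = 10+10 = 20 → [0, 7, 9, 1, 11, 10, 20]
insert 6 at 5 → [0, 7, 9, 1, 11, 6, 10, 20]
nums[-5] = nums[-1]*nums[-1] = 20*20 = 400 → [0, 7, 9, 400, 11, 6, 10, 20]
nums[7]+nums[-1] = 20+20 = 40

40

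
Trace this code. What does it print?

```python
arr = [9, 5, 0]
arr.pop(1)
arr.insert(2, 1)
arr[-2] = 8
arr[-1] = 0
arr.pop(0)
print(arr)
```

pop(1) removes 5 → [9, 0]
insert 1 at 2 → [9, 0, 1]
arr[-2] = 8 → [9, 8, 1]
arr[-1] = 0 → [9, 8, 0]
pop(0) removes 9 → [8, 0]

[8, 0]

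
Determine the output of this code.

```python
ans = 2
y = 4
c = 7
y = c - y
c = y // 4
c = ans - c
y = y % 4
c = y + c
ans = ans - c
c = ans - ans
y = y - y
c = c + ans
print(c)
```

-3

y = 7-4 = 3
c = 3//4 = 0
c = 2-0 = 2
y = 3%4 = 3
c = 3+2 = 5
ans = 2-5 = -3
c = (-3)-(-3) = 0
y = 3-3 = 0
c = 0+(-3) = -3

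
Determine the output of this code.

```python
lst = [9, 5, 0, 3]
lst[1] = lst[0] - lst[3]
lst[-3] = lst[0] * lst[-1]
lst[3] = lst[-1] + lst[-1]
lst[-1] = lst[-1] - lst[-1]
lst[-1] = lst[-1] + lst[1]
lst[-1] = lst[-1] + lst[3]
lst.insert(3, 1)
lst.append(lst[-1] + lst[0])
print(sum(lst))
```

lst[1] = lst[0]-lst[3] = 9-3 = 6 → [9, 6, 0, 3]
lst[-3] = lst[0]*lst[-1] = 9*3 = 27 → [9, 27, 0, 3]
lst[3] = lst[-1]+lst[-1] = 3+3 = 6 → [9, 27, 0, 6]
lst[-1] = lst[-1]-lst[-1] = 6-6 = 0 → [9, 27, 0, 0]
lst[-1] = lst[-1]+lst[1] = 0+27 = 27 → [9, 27, 0, 27]
lst[-1] = lst[-1]+lst[3] = 27+27 = 54 → [9, 27, 0, 54]
insert 1 at 3 → [9, 27, 0, 1, 54]
append lst[-1]+lst[0] = 54+9 = 63 → [9, 27, 0, 1, 54, 63]
sum = 154

154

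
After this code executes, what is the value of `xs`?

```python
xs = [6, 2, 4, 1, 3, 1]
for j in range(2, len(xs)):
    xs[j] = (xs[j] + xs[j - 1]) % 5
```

j=2: xs[2] = (4+2)%5 = 1 → [6, 2, 1, 1, 3, 1]
j=3: xs[3] = (1+1)%5 = 2 → [6, 2, 1, 2, 3, 1]
j=4: xs[4] = (3+2)%5 = 0 → [6, 2, 1, 2, 0, 1]
j=5: xs[5] = (1+0)%5 = 1 → [6, 2, 1, 2, 0, 1]

[6, 2, 1, 2, 0, 1]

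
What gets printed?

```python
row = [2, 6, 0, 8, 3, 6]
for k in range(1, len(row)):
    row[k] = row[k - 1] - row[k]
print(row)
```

[2, -4, -4, -12, -15, -21]

k=1: row[1] = 2-6 = -4 → [2, -4, 0, 8, 3, 6]
k=2: row[2] = (-4)-0 = -4 → [2, -4, -4, 8, 3, 6]
k=3: row[3] = (-4)-8 = -12 → [2, -4, -4, -12, 3, 6]
k=4: row[4] = (-12)-3 = -15 → [2, -4, -4, -12, -15, 6]
k=5: row[5] = (-15)-6 = -21 → [2, -4, -4, -12, -15, -21]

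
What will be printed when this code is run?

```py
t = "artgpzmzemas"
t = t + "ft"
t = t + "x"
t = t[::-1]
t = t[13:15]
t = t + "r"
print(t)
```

rar

+ 'ft' → 'artgpzmzemasft'
+ 'x' → 'artgpzmzemasftx'
reverse → 'xtfsamezmzpgtra'
slice [13:15] → 'ra'
+ 'r' → 'rar'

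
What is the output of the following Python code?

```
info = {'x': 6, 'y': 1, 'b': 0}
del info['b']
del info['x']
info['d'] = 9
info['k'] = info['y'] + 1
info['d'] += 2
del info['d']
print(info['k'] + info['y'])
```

3

del 'b' → {'x': 6, 'y': 1}
del 'x' → {'y': 1}
info['d'] = 9 → {'y': 1, 'd': 9}
info['k'] = info['y']+1 = 2 → {'y': 1, 'd': 9, 'k': 2}
info['d'] = 9+2 = 11 → {'y': 1, 'd': 11, 'k': 2}
del 'd' → {'y': 1, 'k': 2}
info['k']+info['y'] = 2+1 = 3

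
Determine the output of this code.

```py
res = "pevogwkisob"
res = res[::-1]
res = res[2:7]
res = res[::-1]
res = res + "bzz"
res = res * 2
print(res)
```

reverse → 'bosikwgovep'
slice [2:7] → 'sikwg'
reverse → 'gwkis'
+ 'bzz' → 'gwkisbzz'
repeat ×2 → 'gwkisbzzgwkisbzz'

gwkisbzzgwkisbzz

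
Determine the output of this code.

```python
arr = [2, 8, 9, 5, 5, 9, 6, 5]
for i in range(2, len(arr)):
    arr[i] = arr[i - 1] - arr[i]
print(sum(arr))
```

-85

i=2: arr[2] = 8-9 = -1 → [2, 8, -1, 5, 5, 9, 6, 5]
i=3: arr[3] = (-1)-5 = -6 → [2, 8, -1, -6, 5, 9, 6, 5]
i=4: arr[4] = (-6)-5 = -11 → [2, 8, -1, -6, -11, 9, 6, 5]
i=5: arr[5] = (-11)-9 = -20 → [2, 8, -1, -6, -11, -20, 6, 5]
i=6: arr[6] = (-20)-6 = -26 → [2, 8, -1, -6, -11, -20, -26, 5]
i=7: arr[7] = (-26)-5 = -31 → [2, 8, -1, -6, -11, -20, -26, -31]
sum = -85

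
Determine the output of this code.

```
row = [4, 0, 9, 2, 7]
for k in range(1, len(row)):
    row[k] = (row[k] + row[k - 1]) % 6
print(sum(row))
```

k=1: row[1] = (0+4)%6 = 4 → [4, 4, 9, 2, 7]
k=2: row[2] = (9+4)%6 = 1 → [4, 4, 1, 2, 7]
k=3: row[3] = (2+1)%6 = 3 → [4, 4, 1, 3, 7]
k=4: row[4] = (7+3)%6 = 4 → [4, 4, 1, 3, 4]
sum = 16

16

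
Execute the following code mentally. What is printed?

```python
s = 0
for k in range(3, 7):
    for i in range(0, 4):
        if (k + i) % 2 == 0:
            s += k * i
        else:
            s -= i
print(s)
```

k=3,i=0: odd sum, s = 0-0 = 0
k=3,i=1: even sum, s = 0+3 = 3
k=3,i=2: odd sum, s = 3-2 = 1
k=3,i=3: even sum, s = 1+9 = 10
k=4,i=0: even sum, s = 10+0 = 10
k=4,i=1: odd sum, s = 10-1 = 9
k=4,i=2: even sum, s = 9+8 = 17
k=4,i=3: odd sum, s = 17-3 = 14
k=5,i=0: odd sum, s = 14-0 = 14
k=5,i=1: even sum, s = 14+5 = 19
k=5,i=2: odd sum, s = 19-2 = 17
k=5,i=3: even sum, s = 17+15 = 32
k=6,i=0: even sum, s = 32+0 = 32
k=6,i=1: odd sum, s = 32-1 = 31
k=6,i=2: even sum, s = 31+12 = 43
k=6,i=3: odd sum, s = 43-3 = 40

40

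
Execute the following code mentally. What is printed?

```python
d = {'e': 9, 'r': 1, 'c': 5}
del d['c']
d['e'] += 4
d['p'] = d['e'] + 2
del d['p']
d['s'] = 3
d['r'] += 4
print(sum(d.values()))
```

21

del 'c' → {'e': 9, 'r': 1}
d['e'] = 9+4 = 13 → {'e': 13, 'r': 1}
d['p'] = d['e']+2 = 15 → {'e': 13, 'r': 1, 'p': 15}
del 'p' → {'e': 13, 'r': 1}
d['s'] = 3 → {'e': 13, 'r': 1, 's': 3}
d['r'] = 1+4 = 5 → {'e': 13, 'r': 5, 's': 3}
sum of values = 21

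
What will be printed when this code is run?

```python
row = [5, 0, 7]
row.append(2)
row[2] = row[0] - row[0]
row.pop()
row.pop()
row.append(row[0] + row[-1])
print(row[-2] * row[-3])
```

0

append 2 → [5, 0, 7, 2]
row[2] = row[0]-row[0] = 5-5 = 0 → [5, 0, 0, 2]
pop() removes 2 → [5, 0, 0]
pop() removes 0 → [5, 0]
append row[0]+row[-1] = 5+0 = 5 → [5, 0, 5]
row[-2]*row[-3] = 0*5 = 0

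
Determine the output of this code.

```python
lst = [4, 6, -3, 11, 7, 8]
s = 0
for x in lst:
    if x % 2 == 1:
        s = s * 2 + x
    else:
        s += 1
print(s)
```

34

x=4: not odd, s = 0+1 = 1
x=6: not odd, s = 1+1 = 2
x=-3: odd, s = 2*2+(-3) = 1
x=11: odd, s = 1*2+11 = 13
x=7: odd, s = 13*2+7 = 33
x=8: not odd, s = 33+1 = 34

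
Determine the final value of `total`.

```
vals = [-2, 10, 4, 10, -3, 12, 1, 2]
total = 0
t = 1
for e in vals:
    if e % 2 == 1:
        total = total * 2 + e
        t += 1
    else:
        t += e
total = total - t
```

-44

e=-2: not odd; t=-1
e=10: not odd; t=9
e=4: not odd; t=13
e=10: not odd; t=23
e=-3: odd, total = 0*2+(-3) = -3; t=24
e=12: not odd; t=36
e=1: odd, total = (-3)*2+1 = -5; t=37
e=2: not odd; t=39
total-t = (-5)-39 = -44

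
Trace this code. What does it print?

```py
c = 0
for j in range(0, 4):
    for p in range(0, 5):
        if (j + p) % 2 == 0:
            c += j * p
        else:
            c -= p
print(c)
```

j=0,p=0: even sum, c = 0+0 = 0
j=0,p=1: odd sum, c = 0-1 = -1
j=0,p=2: even sum, c = (-1)+0 = -1
j=0,p=3: odd sum, c = (-1)-3 = -4
j=0,p=4: even sum, c = (-4)+0 = -4
j=1,p=0: odd sum, c = (-4)-0 = -4
j=1,p=1: even sum, c = (-4)+1 = -3
j=1,p=2: odd sum, c = (-3)-2 = -5
j=1,p=3: even sum, c = (-5)+3 = -2
j=1,p=4: odd sum, c = (-2)-4 = -6
j=2,p=0: even sum, c = (-6)+0 = -6
j=2,p=1: odd sum, c = (-6)-1 = -7
j=2,p=2: even sum, c = (-7)+4 = -3
j=2,p=3: odd sum, c = (-3)-3 = -6
j=2,p=4: even sum, c = (-6)+8 = 2
j=3,p=0: odd sum, c = 2-0 = 2
j=3,p=1: even sum, c = 2+3 = 5
j=3,p=2: odd sum, c = 5-2 = 3
j=3,p=3: even sum, c = 3+9 = 12
j=3,p=4: odd sum, c = 12-4 = 8

8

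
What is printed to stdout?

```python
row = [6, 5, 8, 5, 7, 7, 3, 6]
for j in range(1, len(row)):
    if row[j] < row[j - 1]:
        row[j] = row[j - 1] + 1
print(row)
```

[6, 7, 8, 9, 10, 11, 12, 13]

j=1: 5<6, row[1] = 6+1 = 7 → [6, 7, 8, 5, 7, 7, 3, 6]
j=2: 8>=7, unchanged → [6, 7, 8, 5, 7, 7, 3, 6]
j=3: 5<8, row[3] = 8+1 = 9 → [6, 7, 8, 9, 7, 7, 3, 6]
j=4: 7<9, row[4] = 9+1 = 10 → [6, 7, 8, 9, 10, 7, 3, 6]
j=5: 7<10, row[5] = 10+1 = 11 → [6, 7, 8, 9, 10, 11, 3, 6]
j=6: 3<11, row[6] = 11+1 = 12 → [6, 7, 8, 9, 10, 11, 12, 6]
j=7: 6<12, row[7] = 12+1 = 13 → [6, 7, 8, 9, 10, 11, 12, 13]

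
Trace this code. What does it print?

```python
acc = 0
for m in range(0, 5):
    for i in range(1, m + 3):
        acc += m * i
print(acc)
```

155

m=0,i=1: acc = 0+0 = 0
m=0,i=2: acc = 0+0 = 0
m=1,i=1: acc = 0+1 = 1
m=1,i=2: acc = 1+2 = 3
m=1,i=3: acc = 3+3 = 6
m=2,i=1: acc = 6+2 = 8
m=2,i=2: acc = 8+4 = 12
m=2,i=3: acc = 12+6 = 18
m=2,i=4: acc = 18+8 = 26
m=3,i=1: acc = 26+3 = 29
m=3,i=2: acc = 29+6 = 35
m=3,i=3: acc = 35+9 = 44
m=3,i=4: acc = 44+12 = 56
m=3,i=5: acc = 56+15 = 71
m=4,i=1: acc = 71+4 = 75
m=4,i=2: acc = 75+8 = 83
m=4,i=3: acc = 83+12 = 95
m=4,i=4: acc = 95+16 = 111
m=4,i=5: acc = 111+20 = 131
m=4,i=6: acc = 131+24 = 155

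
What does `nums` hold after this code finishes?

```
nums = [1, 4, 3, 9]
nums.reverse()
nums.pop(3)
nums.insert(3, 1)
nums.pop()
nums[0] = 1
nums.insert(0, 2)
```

[2, 1, 3, 4]

reverse → [9, 3, 4, 1]
pop(3) removes 1 → [9, 3, 4]
insert 1 at 3 → [9, 3, 4, 1]
pop() removes 1 → [9, 3, 4]
nums[0] = 1 → [1, 3, 4]
insert 2 at 0 → [2, 1, 3, 4]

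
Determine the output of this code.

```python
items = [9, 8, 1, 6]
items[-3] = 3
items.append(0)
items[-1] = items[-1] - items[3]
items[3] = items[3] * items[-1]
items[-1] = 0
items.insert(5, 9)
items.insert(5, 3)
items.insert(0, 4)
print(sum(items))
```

-7

items[-3] = 3 → [9, 3, 1, 6]
append 0 → [9, 3, 1, 6, 0]
items[-1] = items[-1]-items[3] = 0-6 = -6 → [9, 3, 1, 6, -6]
items[3] = items[3]*items[-1] = 6*(-6) = -36 → [9, 3, 1, -36, -6]
items[-1] = 0 → [9, 3, 1, -36, 0]
insert 9 at 5 → [9, 3, 1, -36, 0, 9]
insert 3 at 5 → [9, 3, 1, -36, 0, 3, 9]
insert 4 at 0 → [4, 9, 3, 1, -36, 0, 3, 9]
sum = -7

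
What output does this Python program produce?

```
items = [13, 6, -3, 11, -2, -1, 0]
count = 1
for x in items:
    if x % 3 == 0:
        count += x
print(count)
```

4

x=13: not %3==0
x=6: %3==0, count = 1+6 = 7
x=-3: %3==0, count = 7+(-3) = 4
x=11: not %3==0
x=-2: not %3==0
x=-1: not %3==0
x=0: %3==0, count = 4+0 = 4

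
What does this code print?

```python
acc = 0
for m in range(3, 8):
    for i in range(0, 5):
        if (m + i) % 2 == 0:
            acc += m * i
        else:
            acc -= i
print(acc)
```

m=3,i=0: odd sum, acc = 0-0 = 0
m=3,i=1: even sum, acc = 0+3 = 3
m=3,i=2: odd sum, acc = 3-2 = 1
m=3,i=3: even sum, acc = 1+9 = 10
m=3,i=4: odd sum, acc = 10-4 = 6
m=4,i=0: even sum, acc = 6+0 = 6
m=4,i=1: odd sum, acc = 6-1 = 5
m=4,i=2: even sum, acc = 5+8 = 13
m=4,i=3: odd sum, acc = 13-3 = 10
m=4,i=4: even sum, acc = 10+16 = 26
m=5,i=0: odd sum, acc = 26-0 = 26
m=5,i=1: even sum, acc = 26+5 = 31
m=5,i=2: odd sum, acc = 31-2 = 29
m=5,i=3: even sum, acc = 29+15 = 44
m=5,i=4: odd sum, acc = 44-4 = 40
m=6,i=0: even sum, acc = 40+0 = 40
m=6,i=1: odd sum, acc = 40-1 = 39
m=6,i=2: even sum, acc = 39+12 = 51
m=6,i=3: odd sum, acc = 51-3 = 48
m=6,i=4: even sum, acc = 48+24 = 72
m=7,i=0: odd sum, acc = 72-0 = 72
m=7,i=1: even sum, acc = 72+7 = 79
m=7,i=2: odd sum, acc = 79-2 = 77
m=7,i=3: even sum, acc = 77+21 = 98
m=7,i=4: odd sum, acc = 98-4 = 94

94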